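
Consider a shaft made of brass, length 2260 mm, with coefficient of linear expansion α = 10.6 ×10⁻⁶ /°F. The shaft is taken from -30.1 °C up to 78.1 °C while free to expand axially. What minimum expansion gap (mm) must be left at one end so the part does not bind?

4.67 mm

Convert α: 10.6×10⁻⁶/°F × (9/5) = 19.1×10⁻⁶/K.
ΔT = 78.1 − (-30.1) = 108.2 K.
ΔL = α·L₀·ΔT = 19.1×10⁻⁶ × 2260 mm × 108.2 K = 4.67 mm.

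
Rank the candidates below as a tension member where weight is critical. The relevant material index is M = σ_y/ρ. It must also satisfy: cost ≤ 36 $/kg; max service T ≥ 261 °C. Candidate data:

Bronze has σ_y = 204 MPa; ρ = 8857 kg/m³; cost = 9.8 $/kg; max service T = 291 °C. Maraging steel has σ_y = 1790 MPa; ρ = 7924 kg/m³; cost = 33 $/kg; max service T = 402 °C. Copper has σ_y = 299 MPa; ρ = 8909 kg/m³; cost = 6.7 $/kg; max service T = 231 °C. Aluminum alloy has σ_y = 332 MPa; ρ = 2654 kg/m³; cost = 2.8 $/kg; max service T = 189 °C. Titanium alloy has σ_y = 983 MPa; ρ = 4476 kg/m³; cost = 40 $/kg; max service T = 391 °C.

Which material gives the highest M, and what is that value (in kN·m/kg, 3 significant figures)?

Screen on constraints: cost ≤ 36 $/kg; max service T ≥ 261 °C. Survivors: bronze, maraging steel.
Per-candidate index values:
  maraging steel: M = 226 kN·m/kg
  bronze: M = 23.0 kN·m/kg
Maraging steel ranks first.

maraging steel, M = 226 kN·m/kg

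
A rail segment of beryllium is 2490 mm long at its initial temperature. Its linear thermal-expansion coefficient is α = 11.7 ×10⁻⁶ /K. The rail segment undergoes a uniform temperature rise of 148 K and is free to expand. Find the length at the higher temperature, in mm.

2494.3 mm

ΔL = α·L₀·ΔT = 11.7×10⁻⁶ × 2490 mm × 148.0 K = 4.31 mm.
L = L₀ + ΔL = 2490 + 4.31 = 2494.3 mm.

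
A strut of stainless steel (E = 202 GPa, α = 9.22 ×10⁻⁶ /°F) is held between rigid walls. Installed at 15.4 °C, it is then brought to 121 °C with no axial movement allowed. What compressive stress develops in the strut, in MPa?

α = 9.22×10⁻⁶/°F × 9/5 = 16.6×10⁻⁶/K.
ΔT = 105.6 K. Constrained thermal stress σ = E·α·ΔT = 202.0×10³ MPa × 16.6×10⁻⁶ × 105.6 = 354 MPa (compressive).

354 MPa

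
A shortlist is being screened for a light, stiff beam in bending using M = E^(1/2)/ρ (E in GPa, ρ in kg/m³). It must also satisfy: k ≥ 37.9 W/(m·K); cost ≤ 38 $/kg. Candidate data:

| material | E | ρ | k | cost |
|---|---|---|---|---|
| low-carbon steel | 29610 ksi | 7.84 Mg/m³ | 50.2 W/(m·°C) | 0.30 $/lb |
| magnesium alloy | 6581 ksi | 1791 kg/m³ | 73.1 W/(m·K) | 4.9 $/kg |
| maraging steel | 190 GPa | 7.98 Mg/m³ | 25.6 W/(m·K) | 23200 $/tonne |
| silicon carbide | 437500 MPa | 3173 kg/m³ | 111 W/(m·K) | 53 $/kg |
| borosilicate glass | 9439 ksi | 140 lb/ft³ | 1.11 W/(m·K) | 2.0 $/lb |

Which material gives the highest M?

magnesium alloy

Screen on constraints: k ≥ 37.9 W/(m·K); cost ≤ 38 $/kg. Survivors: low-carbon steel, magnesium alloy.
Normalizing units and computing the index:
  low-carbon steel: E = 204.2 GPa, ρ = 7840 kg/m³
  magnesium alloy: E = 45.37 GPa, ρ = 1791 kg/m³
  magnesium alloy: M = 3.76×10⁻³
  low-carbon steel: M = 1.82×10⁻³
Magnesium alloy has the largest M.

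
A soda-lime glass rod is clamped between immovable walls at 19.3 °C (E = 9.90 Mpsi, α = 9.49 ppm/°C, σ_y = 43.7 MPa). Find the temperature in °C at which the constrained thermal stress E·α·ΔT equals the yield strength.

E = 9.90 Mpsi = 68.26 GPa.
E·α·ΔT = 43.70 MPa ⇒ ΔT = 43.70 / (68.26×10³ × 9.49×10⁻⁶) = 67.46 K.
T = 19.3 + 67.46 = 86.76 °C.

86.8 °C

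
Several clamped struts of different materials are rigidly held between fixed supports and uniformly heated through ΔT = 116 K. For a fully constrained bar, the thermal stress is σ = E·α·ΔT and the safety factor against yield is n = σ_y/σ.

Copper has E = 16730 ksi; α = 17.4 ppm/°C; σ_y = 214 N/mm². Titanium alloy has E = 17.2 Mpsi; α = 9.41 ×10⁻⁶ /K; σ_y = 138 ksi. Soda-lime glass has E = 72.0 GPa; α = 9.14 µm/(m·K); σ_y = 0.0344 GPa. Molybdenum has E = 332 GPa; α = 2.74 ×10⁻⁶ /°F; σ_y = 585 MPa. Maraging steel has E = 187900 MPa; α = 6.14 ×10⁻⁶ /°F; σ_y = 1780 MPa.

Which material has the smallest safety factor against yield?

soda-lime glass

In consistent units (E in GPa, α in ×10⁻⁶/K, σ_y in MPa):
  copper: E = 115.3, α = 17.4, σ_y = 214.0 → σ = 233 MPa, n = 0.919
  titanium alloy: E = 118.6, α = 9.41, σ_y = 951.5 → σ = 129 MPa, n = 7.35
  soda-lime glass: E = 72.00, α = 9.14, σ_y = 34.40 → σ = 76.3 MPa, n = 0.451
  molybdenum: E = 332.0, α = 4.93, σ_y = 585.0 → σ = 190 MPa, n = 3.08
  maraging steel: E = 187.9, α = 11.1, σ_y = 1780 → σ = 241 MPa, n = 7.39
The minimum is soda-lime glass at n = 0.451.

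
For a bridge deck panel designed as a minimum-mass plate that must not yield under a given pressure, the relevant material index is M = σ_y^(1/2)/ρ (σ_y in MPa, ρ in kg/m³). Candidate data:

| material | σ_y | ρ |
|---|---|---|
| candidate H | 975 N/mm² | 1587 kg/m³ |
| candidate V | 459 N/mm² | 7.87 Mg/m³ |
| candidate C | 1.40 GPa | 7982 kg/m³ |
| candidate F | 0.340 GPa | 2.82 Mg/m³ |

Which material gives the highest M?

candidate H

After converting to SI:
  candidate H: σ_y = 975.0 MPa, ρ = 1587 kg/m³
  candidate V: σ_y = 459.0 MPa, ρ = 7870 kg/m³
  candidate C: σ_y = 1400 MPa, ρ = 7982 kg/m³
  candidate F: σ_y = 340.0 MPa, ρ = 2820 kg/m³
  candidate H: M = 19.7×10⁻³
  candidate F: M = 6.54×10⁻³
  candidate C: M = 4.69×10⁻³
  candidate V: M = 2.72×10⁻³
Highest index: candidate H.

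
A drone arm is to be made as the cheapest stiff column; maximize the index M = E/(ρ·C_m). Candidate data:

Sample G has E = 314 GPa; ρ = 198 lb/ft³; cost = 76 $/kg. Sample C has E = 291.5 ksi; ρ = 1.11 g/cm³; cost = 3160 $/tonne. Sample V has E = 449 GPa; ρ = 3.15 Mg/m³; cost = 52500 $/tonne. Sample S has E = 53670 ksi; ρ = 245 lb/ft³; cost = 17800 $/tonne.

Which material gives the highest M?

Putting every candidate on a common basis:
  sample G: E = 314.0 GPa, ρ = 3172 kg/m³, cost = 76.00 $/kg
  sample C: E = 2.010 GPa, ρ = 1110 kg/m³, cost = 3.160 $/kg
  sample V: E = 449.0 GPa, ρ = 3150 kg/m³, cost = 52.50 $/kg
  sample S: E = 370.0 GPa, ρ = 3925 kg/m³, cost = 17.80 $/kg
  sample S: M = 5.30 MN·m per $
  sample V: M = 2.72 MN·m per $
  sample G: M = 1.30 MN·m per $
  sample C: M = 0.573 MN·m per $
Sample S ranks first.

sample S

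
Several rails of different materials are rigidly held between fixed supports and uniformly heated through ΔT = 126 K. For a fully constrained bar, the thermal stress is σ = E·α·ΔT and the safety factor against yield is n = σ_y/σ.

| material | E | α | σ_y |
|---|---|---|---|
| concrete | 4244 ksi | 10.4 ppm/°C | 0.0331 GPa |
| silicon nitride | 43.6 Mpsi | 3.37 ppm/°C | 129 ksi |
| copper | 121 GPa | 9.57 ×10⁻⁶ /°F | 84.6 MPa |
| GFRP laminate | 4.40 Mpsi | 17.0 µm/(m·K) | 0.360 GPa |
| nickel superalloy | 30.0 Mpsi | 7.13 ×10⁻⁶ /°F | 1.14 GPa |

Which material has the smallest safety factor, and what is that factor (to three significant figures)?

copper, n = 0.322

With everything in SI (GPa, ×10⁻⁶/K, MPa):
  concrete: E = 29.26, α = 10.4, σ_y = 33.10 → σ = 38.3 MPa, n = 0.863
  silicon nitride: E = 300.6, α = 3.37, σ_y = 889.4 → σ = 128 MPa, n = 6.97
  copper: E = 121.0, α = 17.2, σ_y = 84.60 → σ = 263 MPa, n = 0.322
  GFRP laminate: E = 30.34, α = 17.0, σ_y = 360.0 → σ = 65.0 MPa, n = 5.54
  nickel superalloy: E = 206.8, α = 12.8, σ_y = 1140 → σ = 334 MPa, n = 3.41
The minimum is copper at n = 0.322.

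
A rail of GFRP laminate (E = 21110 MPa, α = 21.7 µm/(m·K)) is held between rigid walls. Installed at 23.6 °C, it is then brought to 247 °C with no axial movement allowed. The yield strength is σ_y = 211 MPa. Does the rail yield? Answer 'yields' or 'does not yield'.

E = 21110 MPa = 21.11 GPa.
ΔT = 223.4 K. Constrained thermal stress σ = E·α·ΔT = 21.11×10³ MPa × 21.7×10⁻⁶ × 223.4 = 102 MPa (compressive).
Compare to σ_y = 211 MPa: σ < σ_y, so it does not yield.

does not yield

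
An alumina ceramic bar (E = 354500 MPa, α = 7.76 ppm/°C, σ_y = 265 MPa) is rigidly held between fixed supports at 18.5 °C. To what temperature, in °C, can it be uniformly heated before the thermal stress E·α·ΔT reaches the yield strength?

115 °C

E = 354500 MPa = 354.5 GPa.
E·α·ΔT = 265.0 MPa ⇒ ΔT = 265.0 / (354.5×10³ × 7.76×10⁻⁶) = 96.33 K.
T = 18.5 + 96.33 = 114.8 °C.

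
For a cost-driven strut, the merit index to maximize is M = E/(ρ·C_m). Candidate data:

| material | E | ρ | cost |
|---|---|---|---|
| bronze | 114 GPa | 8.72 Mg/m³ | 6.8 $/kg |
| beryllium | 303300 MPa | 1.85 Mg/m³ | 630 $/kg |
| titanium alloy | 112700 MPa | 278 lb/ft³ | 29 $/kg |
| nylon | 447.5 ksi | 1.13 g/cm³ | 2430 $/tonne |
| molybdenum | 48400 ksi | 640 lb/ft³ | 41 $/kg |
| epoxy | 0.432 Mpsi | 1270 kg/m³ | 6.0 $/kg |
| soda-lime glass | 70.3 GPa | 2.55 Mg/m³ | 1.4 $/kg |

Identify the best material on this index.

Putting every candidate on a common basis:
  bronze: E = 114.0 GPa, ρ = 8720 kg/m³, cost = 6.800 $/kg
  beryllium: E = 303.3 GPa, ρ = 1850 kg/m³, cost = 630.0 $/kg
  titanium alloy: E = 112.7 GPa, ρ = 4453 kg/m³, cost = 29.00 $/kg
  nylon: E = 3.085 GPa, ρ = 1130 kg/m³, cost = 2.430 $/kg
  molybdenum: E = 333.7 GPa, ρ = 10250 kg/m³, cost = 41.00 $/kg
  epoxy: E = 2.979 GPa, ρ = 1270 kg/m³, cost = 6.000 $/kg
  soda-lime glass: E = 70.30 GPa, ρ = 2550 kg/m³, cost = 1.400 $/kg
  soda-lime glass: M = 19.7 MN·m per $
  bronze: M = 1.92 MN·m per $
  nylon: M = 1.12 MN·m per $
  titanium alloy: M = 0.873 MN·m per $
  molybdenum: M = 0.794 MN·m per $
  epoxy: M = 0.391 MN·m per $
  beryllium: M = 0.260 MN·m per $
The maximum is for soda-lime glass.

soda-lime glass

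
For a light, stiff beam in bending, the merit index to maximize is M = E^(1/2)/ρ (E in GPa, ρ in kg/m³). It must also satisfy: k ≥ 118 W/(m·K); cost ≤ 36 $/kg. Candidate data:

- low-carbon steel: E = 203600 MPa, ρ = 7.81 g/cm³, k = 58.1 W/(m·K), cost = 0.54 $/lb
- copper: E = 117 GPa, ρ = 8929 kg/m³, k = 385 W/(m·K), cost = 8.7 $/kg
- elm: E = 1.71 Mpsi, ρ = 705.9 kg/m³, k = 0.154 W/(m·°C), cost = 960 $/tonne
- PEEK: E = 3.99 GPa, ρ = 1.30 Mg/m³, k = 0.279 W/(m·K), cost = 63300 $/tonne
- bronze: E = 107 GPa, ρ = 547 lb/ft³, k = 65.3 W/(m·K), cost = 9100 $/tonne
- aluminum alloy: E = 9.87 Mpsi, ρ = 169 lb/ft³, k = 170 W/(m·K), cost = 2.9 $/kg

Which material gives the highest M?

Screen on constraints: k ≥ 118 W/(m·K); cost ≤ 36 $/kg. Survivors: copper, aluminum alloy.
Normalizing units and computing the index:
  copper: E = 117.0 GPa, ρ = 8929 kg/m³
  aluminum alloy: E = 68.05 GPa, ρ = 2707 kg/m³
  aluminum alloy: M = 3.05×10⁻³
  copper: M = 1.21×10⁻³
Aluminum alloy ranks first.

aluminum alloy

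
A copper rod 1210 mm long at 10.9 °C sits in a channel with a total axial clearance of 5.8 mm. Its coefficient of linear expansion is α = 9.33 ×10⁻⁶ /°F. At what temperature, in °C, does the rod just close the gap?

296 °C

α = 9.33×10⁻⁶/°F × 9/5 = 16.8×10⁻⁶/K.
α·L₀·ΔT = 5.8 mm ⇒ ΔT = 5.8 / (16.8×10⁻⁶ × 1210.0) = 285.4 K.
T = 10.9 + 285.4 = 296.3 °C.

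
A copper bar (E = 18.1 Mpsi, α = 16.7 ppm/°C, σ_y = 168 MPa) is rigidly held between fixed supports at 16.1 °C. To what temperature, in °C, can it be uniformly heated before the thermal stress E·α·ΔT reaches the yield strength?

E = 18.1 Mpsi = 124.8 GPa.
E·α·ΔT = 168.0 MPa ⇒ ΔT = 168.0 / (124.8×10³ × 16.7×10⁻⁶) = 80.61 K.
T = 16.1 + 80.61 = 96.71 °C.

96.7 °C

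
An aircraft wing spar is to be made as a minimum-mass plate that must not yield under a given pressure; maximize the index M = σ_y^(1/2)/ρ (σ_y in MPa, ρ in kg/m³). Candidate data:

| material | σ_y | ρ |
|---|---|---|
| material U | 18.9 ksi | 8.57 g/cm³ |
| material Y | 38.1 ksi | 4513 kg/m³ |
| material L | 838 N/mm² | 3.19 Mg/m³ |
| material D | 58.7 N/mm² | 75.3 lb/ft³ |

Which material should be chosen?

material L

Normalizing units and computing the index:
  material U: σ_y = 130.3 MPa, ρ = 8570 kg/m³
  material Y: σ_y = 262.7 MPa, ρ = 4513 kg/m³
  material L: σ_y = 838.0 MPa, ρ = 3190 kg/m³
  material D: σ_y = 58.70 MPa, ρ = 1206 kg/m³
  material L: M = 9.07×10⁻³
  material D: M = 6.35×10⁻³
  material Y: M = 3.59×10⁻³
  material U: M = 1.33×10⁻³
Highest index: material L.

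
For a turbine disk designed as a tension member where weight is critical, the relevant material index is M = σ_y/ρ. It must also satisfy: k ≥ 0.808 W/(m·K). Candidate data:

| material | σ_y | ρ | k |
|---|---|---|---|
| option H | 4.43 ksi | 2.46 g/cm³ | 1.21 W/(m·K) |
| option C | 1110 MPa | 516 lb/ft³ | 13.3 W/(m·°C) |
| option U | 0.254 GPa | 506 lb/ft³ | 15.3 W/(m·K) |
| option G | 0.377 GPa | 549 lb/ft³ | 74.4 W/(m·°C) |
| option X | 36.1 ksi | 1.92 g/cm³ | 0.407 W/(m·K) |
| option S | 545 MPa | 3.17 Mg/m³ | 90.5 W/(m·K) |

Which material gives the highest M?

Screen on constraints: k ≥ 0.808 W/(m·K). Survivors: option H, option C, option U, option G, option S.
After converting to SI:
  option H: σ_y = 30.54 MPa, ρ = 2460 kg/m³
  option C: σ_y = 1110 MPa, ρ = 8266 kg/m³
  option U: σ_y = 254.0 MPa, ρ = 8105 kg/m³
  option G: σ_y = 377.0 MPa, ρ = 8794 kg/m³
  option S: σ_y = 545.0 MPa, ρ = 3170 kg/m³
  option S: M = 172 kN·m/kg
  option C: M = 134 kN·m/kg
  option G: M = 42.9 kN·m/kg
  option U: M = 31.3 kN·m/kg
  option H: M = 12.4 kN·m/kg
The maximum is for option S.

option S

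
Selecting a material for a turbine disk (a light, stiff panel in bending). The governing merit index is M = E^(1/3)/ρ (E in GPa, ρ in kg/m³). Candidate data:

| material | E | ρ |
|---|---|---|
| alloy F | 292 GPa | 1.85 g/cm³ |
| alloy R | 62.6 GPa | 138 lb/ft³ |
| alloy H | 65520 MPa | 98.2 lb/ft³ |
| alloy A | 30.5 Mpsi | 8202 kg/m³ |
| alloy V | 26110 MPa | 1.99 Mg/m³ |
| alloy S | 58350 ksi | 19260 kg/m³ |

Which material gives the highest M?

After converting to SI:
  alloy F: E = 292.0 GPa, ρ = 1850 kg/m³
  alloy R: E = 62.60 GPa, ρ = 2211 kg/m³
  alloy H: E = 65.52 GPa, ρ = 1573 kg/m³
  alloy A: E = 210.3 GPa, ρ = 8202 kg/m³
  alloy V: E = 26.11 GPa, ρ = 1990 kg/m³
  alloy S: E = 402.3 GPa, ρ = 19260 kg/m³
  alloy F: M = 3.59×10⁻³
  alloy H: M = 2.56×10⁻³
  alloy R: M = 1.80×10⁻³
  alloy V: M = 1.49×10⁻³
  alloy A: M = 0.725×10⁻³
  alloy S: M = 0.383×10⁻³
Highest index: alloy F.

alloy F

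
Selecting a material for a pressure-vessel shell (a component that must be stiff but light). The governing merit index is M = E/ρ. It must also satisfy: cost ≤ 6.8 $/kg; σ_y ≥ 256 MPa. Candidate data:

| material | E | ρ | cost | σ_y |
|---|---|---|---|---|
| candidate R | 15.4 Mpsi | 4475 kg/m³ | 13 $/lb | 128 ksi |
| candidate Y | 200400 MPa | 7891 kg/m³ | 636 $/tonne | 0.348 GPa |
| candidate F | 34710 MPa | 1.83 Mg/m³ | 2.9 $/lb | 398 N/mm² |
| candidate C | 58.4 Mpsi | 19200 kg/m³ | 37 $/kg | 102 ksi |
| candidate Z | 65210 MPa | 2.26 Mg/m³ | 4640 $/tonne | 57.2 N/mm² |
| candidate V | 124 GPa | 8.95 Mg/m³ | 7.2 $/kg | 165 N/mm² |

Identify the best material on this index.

candidate Y

Screen on constraints: cost ≤ 6.8 $/kg; σ_y ≥ 256 MPa. Survivors: candidate Y, candidate F.
Normalizing units and computing the index:
  candidate Y: E = 200.4 GPa, ρ = 7891 kg/m³
  candidate F: E = 34.71 GPa, ρ = 1830 kg/m³
  candidate Y: M = 25.4 MN·m/kg
  candidate F: M = 19.0 MN·m/kg
Highest index: candidate Y.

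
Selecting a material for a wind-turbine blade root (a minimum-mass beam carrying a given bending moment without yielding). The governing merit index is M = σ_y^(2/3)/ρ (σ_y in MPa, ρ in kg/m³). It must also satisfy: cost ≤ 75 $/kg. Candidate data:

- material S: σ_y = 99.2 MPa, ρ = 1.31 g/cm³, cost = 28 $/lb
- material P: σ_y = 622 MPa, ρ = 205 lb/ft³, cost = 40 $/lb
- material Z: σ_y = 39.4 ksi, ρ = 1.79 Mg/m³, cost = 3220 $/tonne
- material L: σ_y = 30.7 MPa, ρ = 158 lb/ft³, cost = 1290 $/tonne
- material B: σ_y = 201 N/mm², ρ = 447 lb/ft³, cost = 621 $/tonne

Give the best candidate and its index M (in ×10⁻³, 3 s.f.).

Screen on constraints: cost ≤ 75 $/kg. Survivors: material S, material Z, material L, material B.
Normalizing units and computing the index:
  material S: σ_y = 99.20 MPa, ρ = 1310 kg/m³
  material Z: σ_y = 271.7 MPa, ρ = 1790 kg/m³
  material L: σ_y = 30.70 MPa, ρ = 2531 kg/m³
  material B: σ_y = 201.0 MPa, ρ = 7160 kg/m³
  material Z: M = 23.4×10⁻³
  material S: M = 16.4×10⁻³
  material B: M = 4.79×10⁻³
  material L: M = 3.87×10⁻³
Highest index: material Z.

material Z, M = 23.4×10⁻³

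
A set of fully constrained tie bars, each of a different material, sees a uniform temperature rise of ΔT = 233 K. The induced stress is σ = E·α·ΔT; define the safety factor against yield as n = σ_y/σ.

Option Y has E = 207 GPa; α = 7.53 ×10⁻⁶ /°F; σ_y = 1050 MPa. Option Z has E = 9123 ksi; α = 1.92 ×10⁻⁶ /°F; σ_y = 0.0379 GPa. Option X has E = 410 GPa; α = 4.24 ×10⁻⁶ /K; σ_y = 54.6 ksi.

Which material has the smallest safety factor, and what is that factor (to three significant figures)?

option Z, n = 0.748

Converting E to GPa, α to ×10⁻⁶/K, σ_y to MPa, then σ and n for each:
  option Y: E = 207.0, α = 13.6, σ_y = 1050 → σ = 654 MPa, n = 1.61
  option Z: E = 62.90, α = 3.46, σ_y = 37.90 → σ = 50.7 MPa, n = 0.748
  option X: E = 410.0, α = 4.24, σ_y = 376.5 → σ = 405 MPa, n = 0.929
Smallest n: option Z with n = 0.748.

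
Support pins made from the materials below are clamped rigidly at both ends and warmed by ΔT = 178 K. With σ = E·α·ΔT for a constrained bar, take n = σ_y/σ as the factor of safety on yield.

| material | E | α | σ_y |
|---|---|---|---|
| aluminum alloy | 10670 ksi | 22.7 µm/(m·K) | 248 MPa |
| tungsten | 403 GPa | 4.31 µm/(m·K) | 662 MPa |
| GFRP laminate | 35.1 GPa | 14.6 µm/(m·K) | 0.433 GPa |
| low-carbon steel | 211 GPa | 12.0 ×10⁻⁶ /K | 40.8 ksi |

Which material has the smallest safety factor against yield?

low-carbon steel

Per material, after unit conversion:
  aluminum alloy: E = 73.57, α = 22.7, σ_y = 248.0 → σ = 297 MPa, n = 0.834
  tungsten: E = 403.0, α = 4.31, σ_y = 662.0 → σ = 309 MPa, n = 2.14
  GFRP laminate: E = 35.10, α = 14.6, σ_y = 433.0 → σ = 91.2 MPa, n = 4.75
  low-carbon steel: E = 211.0, α = 12.0, σ_y = 281.3 → σ = 451 MPa, n = 0.624
Smallest n: low-carbon steel with n = 0.624.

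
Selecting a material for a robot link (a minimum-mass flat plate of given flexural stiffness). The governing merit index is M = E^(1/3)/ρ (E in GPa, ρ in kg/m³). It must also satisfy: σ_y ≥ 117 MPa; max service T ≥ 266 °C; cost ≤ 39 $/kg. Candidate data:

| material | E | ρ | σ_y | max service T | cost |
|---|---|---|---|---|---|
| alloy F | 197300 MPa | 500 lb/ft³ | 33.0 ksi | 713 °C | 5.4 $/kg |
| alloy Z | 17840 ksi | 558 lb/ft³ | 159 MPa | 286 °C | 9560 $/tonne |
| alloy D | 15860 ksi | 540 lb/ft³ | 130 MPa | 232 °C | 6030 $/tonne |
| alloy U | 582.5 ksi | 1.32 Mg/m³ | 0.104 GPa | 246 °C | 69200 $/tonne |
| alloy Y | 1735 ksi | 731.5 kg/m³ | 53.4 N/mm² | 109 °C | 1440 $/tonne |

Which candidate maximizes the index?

alloy F

Screen on constraints: σ_y ≥ 117 MPa; max service T ≥ 266 °C; cost ≤ 39 $/kg. Survivors: alloy F, alloy Z.
Putting every candidate on a common basis:
  alloy F: E = 197.3 GPa, ρ = 8009 kg/m³
  alloy Z: E = 123.0 GPa, ρ = 8938 kg/m³
  alloy F: M = 0.727×10⁻³
  alloy Z: M = 0.556×10⁻³
Alloy F has the largest M.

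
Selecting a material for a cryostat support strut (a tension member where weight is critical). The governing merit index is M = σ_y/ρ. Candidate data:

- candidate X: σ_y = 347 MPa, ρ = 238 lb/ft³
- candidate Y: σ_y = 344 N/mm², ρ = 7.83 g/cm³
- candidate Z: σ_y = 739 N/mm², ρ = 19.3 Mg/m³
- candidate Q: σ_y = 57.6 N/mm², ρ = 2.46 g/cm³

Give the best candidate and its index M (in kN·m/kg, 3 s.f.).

Putting every candidate on a common basis:
  candidate X: σ_y = 347.0 MPa, ρ = 3812 kg/m³
  candidate Y: σ_y = 344.0 MPa, ρ = 7830 kg/m³
  candidate Z: σ_y = 739.0 MPa, ρ = 19300 kg/m³
  candidate Q: σ_y = 57.60 MPa, ρ = 2460 kg/m³
  candidate X: M = 91.0 kN·m/kg
  candidate Y: M = 43.9 kN·m/kg
  candidate Z: M = 38.3 kN·m/kg
  candidate Q: M = 23.4 kN·m/kg
Candidate X ranks first.

candidate X, M = 91.0 kN·m/kg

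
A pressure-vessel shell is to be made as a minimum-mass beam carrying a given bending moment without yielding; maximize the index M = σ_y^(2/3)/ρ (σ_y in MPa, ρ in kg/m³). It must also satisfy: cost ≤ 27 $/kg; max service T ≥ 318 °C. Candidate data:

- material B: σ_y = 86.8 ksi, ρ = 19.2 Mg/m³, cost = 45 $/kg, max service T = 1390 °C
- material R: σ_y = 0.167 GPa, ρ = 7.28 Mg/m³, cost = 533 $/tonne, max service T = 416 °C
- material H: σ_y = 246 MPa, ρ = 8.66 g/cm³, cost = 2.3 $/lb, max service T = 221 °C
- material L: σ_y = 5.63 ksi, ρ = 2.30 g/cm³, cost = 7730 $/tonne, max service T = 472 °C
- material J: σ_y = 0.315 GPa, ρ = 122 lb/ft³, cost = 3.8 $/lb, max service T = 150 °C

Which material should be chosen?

material L

Screen on constraints: cost ≤ 27 $/kg; max service T ≥ 318 °C. Survivors: material R, material L.
Putting every candidate on a common basis:
  material R: σ_y = 167.0 MPa, ρ = 7280 kg/m³
  material L: σ_y = 38.82 MPa, ρ = 2300 kg/m³
  material L: M = 4.98×10⁻³
  material R: M = 4.17×10⁻³
The maximum is for material L.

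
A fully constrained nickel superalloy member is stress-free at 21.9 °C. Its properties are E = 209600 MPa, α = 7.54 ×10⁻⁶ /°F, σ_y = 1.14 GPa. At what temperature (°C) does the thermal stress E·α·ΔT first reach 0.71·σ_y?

306 °C

E = 209600 MPa = 209.6 GPa.
α = 7.54×10⁻⁶/°F × 9/5 = 13.6×10⁻⁶/K.
σ_y = 1.14 GPa = 1140 MPa.
E·α·ΔT = 809.4 MPa ⇒ ΔT = 809.4 / (209.6×10³ × 13.6×10⁻⁶) = 284.5 K.
T = 21.9 + 284.5 = 306.4 °C.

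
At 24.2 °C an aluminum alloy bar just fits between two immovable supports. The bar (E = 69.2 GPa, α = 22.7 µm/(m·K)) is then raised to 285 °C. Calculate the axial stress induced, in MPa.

ΔT = 260.8 K. Constrained thermal stress σ = E·α·ΔT = 69.20×10³ MPa × 22.7×10⁻⁶ × 260.8 = 410 MPa (compressive).

410 MPa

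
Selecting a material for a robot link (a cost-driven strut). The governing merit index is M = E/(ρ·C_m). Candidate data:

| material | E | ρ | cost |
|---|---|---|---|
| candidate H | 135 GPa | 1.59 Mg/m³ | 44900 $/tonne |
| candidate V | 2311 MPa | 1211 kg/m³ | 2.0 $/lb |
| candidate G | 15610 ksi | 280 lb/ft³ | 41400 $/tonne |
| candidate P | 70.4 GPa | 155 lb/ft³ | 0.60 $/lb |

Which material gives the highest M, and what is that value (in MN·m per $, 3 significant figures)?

After converting to SI:
  candidate H: E = 135.0 GPa, ρ = 1590 kg/m³, cost = 44.90 $/kg
  candidate V: E = 2.311 GPa, ρ = 1211 kg/m³, cost = 4.409 $/kg
  candidate G: E = 107.6 GPa, ρ = 4485 kg/m³, cost = 41.40 $/kg
  candidate P: E = 70.40 GPa, ρ = 2483 kg/m³, cost = 1.323 $/kg
  candidate P: M = 21.4 MN·m per $
  candidate H: M = 1.89 MN·m per $
  candidate G: M = 0.580 MN·m per $
  candidate V: M = 0.433 MN·m per $
Candidate P ranks first.

candidate P, M = 21.4 MN·m per $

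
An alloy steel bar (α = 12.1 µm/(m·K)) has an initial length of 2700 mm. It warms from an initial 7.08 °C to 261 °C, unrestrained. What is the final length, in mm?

ΔT = 261 − 7.08 = 253.9 K.
ΔL = α·L₀·ΔT = 12.1×10⁻⁶ × 2700 mm × 253.9 K = 8.30 mm.
L = L₀ + ΔL = 2700 + 8.30 = 2708.3 mm.

2708.3 mm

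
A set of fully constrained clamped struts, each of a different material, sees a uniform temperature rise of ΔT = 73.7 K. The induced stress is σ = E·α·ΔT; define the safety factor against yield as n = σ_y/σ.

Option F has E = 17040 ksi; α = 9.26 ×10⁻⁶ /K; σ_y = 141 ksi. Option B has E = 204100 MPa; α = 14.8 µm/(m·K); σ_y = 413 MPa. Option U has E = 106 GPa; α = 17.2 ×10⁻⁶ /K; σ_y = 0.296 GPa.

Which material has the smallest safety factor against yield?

In consistent units (E in GPa, α in ×10⁻⁶/K, σ_y in MPa):
  option F: E = 117.5, α = 9.26, σ_y = 972.2 → σ = 80.2 MPa, n = 12.1
  option B: E = 204.1, α = 14.8, σ_y = 413.0 → σ = 223 MPa, n = 1.86
  option U: E = 106.0, α = 17.2, σ_y = 296.0 → σ = 134 MPa, n = 2.20
Option B has the lowest safety factor, n = 1.86.

option B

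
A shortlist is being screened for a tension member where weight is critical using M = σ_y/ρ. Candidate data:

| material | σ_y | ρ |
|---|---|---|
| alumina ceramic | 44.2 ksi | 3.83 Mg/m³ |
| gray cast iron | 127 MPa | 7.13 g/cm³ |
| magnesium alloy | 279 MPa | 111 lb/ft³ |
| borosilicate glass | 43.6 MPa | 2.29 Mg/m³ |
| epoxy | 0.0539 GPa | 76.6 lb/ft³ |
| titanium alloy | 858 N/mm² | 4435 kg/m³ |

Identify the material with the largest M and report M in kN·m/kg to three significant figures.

Convert each candidate to consistent units, then evaluate M:
  alumina ceramic: σ_y = 304.7 MPa, ρ = 3830 kg/m³
  gray cast iron: σ_y = 127.0 MPa, ρ = 7130 kg/m³
  magnesium alloy: σ_y = 279.0 MPa, ρ = 1778 kg/m³
  borosilicate glass: σ_y = 43.60 MPa, ρ = 2290 kg/m³
  epoxy: σ_y = 53.90 MPa, ρ = 1227 kg/m³
  titanium alloy: σ_y = 858.0 MPa, ρ = 4435 kg/m³
  titanium alloy: M = 193 kN·m/kg
  magnesium alloy: M = 157 kN·m/kg
  alumina ceramic: M = 79.6 kN·m/kg
  epoxy: M = 43.9 kN·m/kg
  borosilicate glass: M = 19.0 kN·m/kg
  gray cast iron: M = 17.8 kN·m/kg
Titanium alloy has the largest M.

titanium alloy, M = 193 kN·m/kg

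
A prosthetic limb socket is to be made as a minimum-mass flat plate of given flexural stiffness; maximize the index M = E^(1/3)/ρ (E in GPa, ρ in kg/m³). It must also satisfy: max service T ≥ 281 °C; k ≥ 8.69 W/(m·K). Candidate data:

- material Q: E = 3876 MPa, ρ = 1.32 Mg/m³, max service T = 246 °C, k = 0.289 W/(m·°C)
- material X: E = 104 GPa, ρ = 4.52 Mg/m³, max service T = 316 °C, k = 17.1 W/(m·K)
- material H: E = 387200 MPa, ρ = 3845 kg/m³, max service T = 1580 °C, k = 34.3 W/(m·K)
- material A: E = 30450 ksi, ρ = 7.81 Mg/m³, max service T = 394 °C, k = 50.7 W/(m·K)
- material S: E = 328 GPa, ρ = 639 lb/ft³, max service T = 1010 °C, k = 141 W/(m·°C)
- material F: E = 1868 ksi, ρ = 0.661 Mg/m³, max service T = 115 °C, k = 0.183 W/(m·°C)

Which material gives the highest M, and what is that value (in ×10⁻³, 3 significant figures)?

Screen on constraints: max service T ≥ 281 °C; k ≥ 8.69 W/(m·K). Survivors: material X, material H, material A, material S.
Putting every candidate on a common basis:
  material X: E = 104.0 GPa, ρ = 4520 kg/m³
  material H: E = 387.2 GPa, ρ = 3845 kg/m³
  material A: E = 209.9 GPa, ρ = 7810 kg/m³
  material S: E = 328.0 GPa, ρ = 10240 kg/m³
  material H: M = 1.90×10⁻³
  material X: M = 1.04×10⁻³
  material A: M = 0.761×10⁻³
  material S: M = 0.674×10⁻³
Material H has the largest M.

material H, M = 1.90×10⁻³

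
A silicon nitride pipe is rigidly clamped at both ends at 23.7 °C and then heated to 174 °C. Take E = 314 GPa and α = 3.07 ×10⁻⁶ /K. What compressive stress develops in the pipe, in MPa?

145 MPa

ΔT = 150.3 K. Constrained thermal stress σ = E·α·ΔT = 314.0×10³ MPa × 3.07×10⁻⁶ × 150.3 = 145 MPa (compressive).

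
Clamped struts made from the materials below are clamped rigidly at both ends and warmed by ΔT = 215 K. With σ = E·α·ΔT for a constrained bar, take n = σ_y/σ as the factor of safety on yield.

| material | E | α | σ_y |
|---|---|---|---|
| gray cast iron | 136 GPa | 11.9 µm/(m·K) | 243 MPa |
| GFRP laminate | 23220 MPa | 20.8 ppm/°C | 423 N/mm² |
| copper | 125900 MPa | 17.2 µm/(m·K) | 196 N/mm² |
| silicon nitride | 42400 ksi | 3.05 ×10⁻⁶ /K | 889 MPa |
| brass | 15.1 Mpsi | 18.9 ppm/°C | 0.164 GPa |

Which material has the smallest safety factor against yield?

brass

In consistent units (E in GPa, α in ×10⁻⁶/K, σ_y in MPa):
  gray cast iron: E = 136.0, α = 11.9, σ_y = 243.0 → σ = 348 MPa, n = 0.698
  GFRP laminate: E = 23.22, α = 20.8, σ_y = 423.0 → σ = 104 MPa, n = 4.07
  copper: E = 125.9, α = 17.2, σ_y = 196.0 → σ = 466 MPa, n = 0.421
  silicon nitride: E = 292.3, α = 3.05, σ_y = 889.0 → σ = 192 MPa, n = 4.64
  brass: E = 104.1, α = 18.9, σ_y = 164.0 → σ = 423 MPa, n = 0.388
Smallest n: brass with n = 0.388.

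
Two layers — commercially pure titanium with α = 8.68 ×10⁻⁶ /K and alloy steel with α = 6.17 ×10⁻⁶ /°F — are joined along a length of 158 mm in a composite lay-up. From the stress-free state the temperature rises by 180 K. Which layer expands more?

alloy steel

alloy steel: α = 6.17×10⁻⁶/°F × 9/5 = 11.1×10⁻⁶/K.
α(commercially pure titanium) = 8.68×10⁻⁶/K vs α(alloy steel) = 11.1×10⁻⁶/K.
Higher α expands more for the same ΔT: alloy steel.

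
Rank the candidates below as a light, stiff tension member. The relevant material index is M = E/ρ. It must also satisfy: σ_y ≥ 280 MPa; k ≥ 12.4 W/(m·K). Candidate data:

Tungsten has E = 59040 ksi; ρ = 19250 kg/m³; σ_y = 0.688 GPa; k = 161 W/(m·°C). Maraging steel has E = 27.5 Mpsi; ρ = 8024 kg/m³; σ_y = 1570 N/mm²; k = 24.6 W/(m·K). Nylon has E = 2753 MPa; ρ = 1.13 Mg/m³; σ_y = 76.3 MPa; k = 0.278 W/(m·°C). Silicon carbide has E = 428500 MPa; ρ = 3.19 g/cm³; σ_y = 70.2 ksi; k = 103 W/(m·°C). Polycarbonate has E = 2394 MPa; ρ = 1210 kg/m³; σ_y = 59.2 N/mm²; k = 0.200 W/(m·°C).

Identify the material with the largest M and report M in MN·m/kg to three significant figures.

silicon carbide, M = 134 MN·m/kg

Screen on constraints: σ_y ≥ 280 MPa; k ≥ 12.4 W/(m·K). Survivors: tungsten, maraging steel, silicon carbide.
Putting every candidate on a common basis:
  tungsten: E = 407.1 GPa, ρ = 19250 kg/m³
  maraging steel: E = 189.6 GPa, ρ = 8024 kg/m³
  silicon carbide: E = 428.5 GPa, ρ = 3190 kg/m³
  silicon carbide: M = 134 MN·m/kg
  maraging steel: M = 23.6 MN·m/kg
  tungsten: M = 21.1 MN·m/kg
Silicon carbide has the largest M.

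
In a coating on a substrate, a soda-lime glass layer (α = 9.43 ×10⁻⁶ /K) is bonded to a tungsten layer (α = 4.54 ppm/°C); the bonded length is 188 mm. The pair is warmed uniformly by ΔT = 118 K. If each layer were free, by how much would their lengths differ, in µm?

Δα = |9.43 − 4.54|×10⁻⁶/K = 4.89×10⁻⁶/K.
ΔL_mismatch = Δα·L·ΔT = 4.89×10⁻⁶ × 188.0 mm × 118.0 K = 108 µm.

108 µm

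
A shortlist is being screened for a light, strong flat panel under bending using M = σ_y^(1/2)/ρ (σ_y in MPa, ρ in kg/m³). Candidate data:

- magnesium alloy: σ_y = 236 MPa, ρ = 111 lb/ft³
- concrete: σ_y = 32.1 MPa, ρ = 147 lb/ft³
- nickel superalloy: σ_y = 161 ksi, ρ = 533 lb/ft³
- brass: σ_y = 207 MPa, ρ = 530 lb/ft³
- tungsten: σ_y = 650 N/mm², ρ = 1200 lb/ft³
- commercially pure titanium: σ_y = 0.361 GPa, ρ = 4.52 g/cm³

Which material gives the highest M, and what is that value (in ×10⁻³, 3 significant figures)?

magnesium alloy, M = 8.64×10⁻³

Putting every candidate on a common basis:
  magnesium alloy: σ_y = 236.0 MPa, ρ = 1778 kg/m³
  concrete: σ_y = 32.10 MPa, ρ = 2355 kg/m³
  nickel superalloy: σ_y = 1110 MPa, ρ = 8538 kg/m³
  brass: σ_y = 207.0 MPa, ρ = 8490 kg/m³
  tungsten: σ_y = 650.0 MPa, ρ = 19220 kg/m³
  commercially pure titanium: σ_y = 361.0 MPa, ρ = 4520 kg/m³
  magnesium alloy: M = 8.64×10⁻³
  commercially pure titanium: M = 4.20×10⁻³
  nickel superalloy: M = 3.90×10⁻³
  concrete: M = 2.41×10⁻³
  brass: M = 1.69×10⁻³
  tungsten: M = 1.33×10⁻³
Magnesium alloy ranks first.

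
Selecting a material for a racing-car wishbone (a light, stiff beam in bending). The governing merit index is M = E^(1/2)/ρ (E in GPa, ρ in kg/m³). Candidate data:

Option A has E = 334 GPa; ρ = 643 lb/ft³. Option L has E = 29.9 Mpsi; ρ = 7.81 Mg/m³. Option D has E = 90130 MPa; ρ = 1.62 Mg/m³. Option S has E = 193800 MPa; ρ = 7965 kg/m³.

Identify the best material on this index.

option D

After converting to SI:
  option A: E = 334.0 GPa, ρ = 10300 kg/m³
  option L: E = 206.2 GPa, ρ = 7810 kg/m³
  option D: E = 90.13 GPa, ρ = 1620 kg/m³
  option S: E = 193.8 GPa, ρ = 7965 kg/m³
  option D: M = 5.86×10⁻³
  option L: M = 1.84×10⁻³
  option A: M = 1.77×10⁻³
  option S: M = 1.75×10⁻³
The maximum is for option D.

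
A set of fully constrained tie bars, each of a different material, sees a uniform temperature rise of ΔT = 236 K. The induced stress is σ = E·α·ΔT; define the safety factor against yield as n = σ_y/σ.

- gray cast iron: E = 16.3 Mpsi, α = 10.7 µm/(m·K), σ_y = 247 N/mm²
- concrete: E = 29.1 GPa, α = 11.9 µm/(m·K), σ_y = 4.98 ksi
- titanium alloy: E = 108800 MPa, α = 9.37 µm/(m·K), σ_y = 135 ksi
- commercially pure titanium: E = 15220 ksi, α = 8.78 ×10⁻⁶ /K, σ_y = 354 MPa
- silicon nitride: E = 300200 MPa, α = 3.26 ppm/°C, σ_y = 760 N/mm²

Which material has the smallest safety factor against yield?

Per material, after unit conversion:
  gray cast iron: E = 112.4, α = 10.7, σ_y = 247.0 → σ = 284 MPa, n = 0.870
  concrete: E = 29.10, α = 11.9, σ_y = 34.34 → σ = 81.7 MPa, n = 0.420
  titanium alloy: E = 108.8, α = 9.37, σ_y = 930.8 → σ = 241 MPa, n = 3.87
  commercially pure titanium: E = 104.9, α = 8.78, σ_y = 354.0 → σ = 217 MPa, n = 1.63
  silicon nitride: E = 300.2, α = 3.26, σ_y = 760.0 → σ = 231 MPa, n = 3.29
Concrete has the lowest safety factor, n = 0.420.

concrete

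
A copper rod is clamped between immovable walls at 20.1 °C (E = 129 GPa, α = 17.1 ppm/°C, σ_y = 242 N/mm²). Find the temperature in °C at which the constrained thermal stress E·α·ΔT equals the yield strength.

σ_y = 242 N/mm² = 242.0 MPa.
E·α·ΔT = 242.0 MPa ⇒ ΔT = 242.0 / (129.0×10³ × 17.1×10⁻⁶) = 109.7 K.
T = 20.1 + 109.7 = 129.8 °C.

130 °C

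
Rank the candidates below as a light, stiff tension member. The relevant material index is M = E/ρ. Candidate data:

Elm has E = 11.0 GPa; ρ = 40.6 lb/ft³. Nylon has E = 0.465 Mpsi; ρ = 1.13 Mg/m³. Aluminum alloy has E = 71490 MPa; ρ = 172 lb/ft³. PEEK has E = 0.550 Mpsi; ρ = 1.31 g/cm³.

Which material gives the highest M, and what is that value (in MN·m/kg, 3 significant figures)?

After converting to SI:
  elm: E = 11.00 GPa, ρ = 650.3 kg/m³
  nylon: E = 3.206 GPa, ρ = 1130 kg/m³
  aluminum alloy: E = 71.49 GPa, ρ = 2755 kg/m³
  PEEK: E = 3.792 GPa, ρ = 1310 kg/m³
  aluminum alloy: M = 25.9 MN·m/kg
  elm: M = 16.9 MN·m/kg
  PEEK: M = 2.89 MN·m/kg
  nylon: M = 2.84 MN·m/kg
Highest index: aluminum alloy.

aluminum alloy, M = 25.9 MN·m/kg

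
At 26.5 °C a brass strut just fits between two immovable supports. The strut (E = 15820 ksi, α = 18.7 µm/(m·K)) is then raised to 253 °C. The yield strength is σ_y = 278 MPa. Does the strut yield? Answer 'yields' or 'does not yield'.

yields

E = 15820 ksi = 109.1 GPa.
ΔT = 226.5 K. Constrained thermal stress σ = E·α·ΔT = 109.1×10³ MPa × 18.7×10⁻⁶ × 226.5 = 462 MPa (compressive).
Compare to σ_y = 278 MPa: σ ≥ σ_y, so it yields.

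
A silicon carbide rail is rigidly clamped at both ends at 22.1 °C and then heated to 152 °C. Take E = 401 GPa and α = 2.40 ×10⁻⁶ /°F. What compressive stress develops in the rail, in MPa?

225 MPa

α = 2.40×10⁻⁶/°F × 9/5 = 4.32×10⁻⁶/K.
ΔT = 129.9 K. Constrained thermal stress σ = E·α·ΔT = 401.0×10³ MPa × 4.32×10⁻⁶ × 129.9 = 225 MPa (compressive).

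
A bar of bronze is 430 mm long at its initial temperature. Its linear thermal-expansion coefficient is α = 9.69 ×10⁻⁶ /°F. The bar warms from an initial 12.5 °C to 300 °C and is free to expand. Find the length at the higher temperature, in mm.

Convert α: 9.69×10⁻⁶/°F × (9/5) = 17.4×10⁻⁶/K.
ΔT = 300 − 12.5 = 287.5 K.
ΔL = α·L₀·ΔT = 17.4×10⁻⁶ × 430 mm × 287.5 K = 2.16 mm.
L = L₀ + ΔL = 430 + 2.16 = 432.16 mm.

432.16 mm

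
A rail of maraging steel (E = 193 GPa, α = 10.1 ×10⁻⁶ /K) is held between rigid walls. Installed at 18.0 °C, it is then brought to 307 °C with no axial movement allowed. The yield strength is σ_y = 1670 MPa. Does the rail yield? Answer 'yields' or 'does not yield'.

does not yield

ΔT = 289.0 K. Constrained thermal stress σ = E·α·ΔT = 193.0×10³ MPa × 10.1×10⁻⁶ × 289.0 = 563 MPa (compressive).
Compare to σ_y = 1670 MPa: σ < σ_y, so it does not yield.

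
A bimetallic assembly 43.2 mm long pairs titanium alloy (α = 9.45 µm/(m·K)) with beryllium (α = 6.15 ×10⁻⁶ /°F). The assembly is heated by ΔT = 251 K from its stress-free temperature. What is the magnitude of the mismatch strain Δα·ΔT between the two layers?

beryllium: α = 6.15×10⁻⁶/°F × 9/5 = 11.1×10⁻⁶/K.
Δα = |9.45 − 11.1|×10⁻⁶/K = 1.62×10⁻⁶/K.
Mismatch strain = Δα·ΔT = 1.62×10⁻⁶ × 251.0 = 4.07×10⁻⁴.

4.07×10⁻⁴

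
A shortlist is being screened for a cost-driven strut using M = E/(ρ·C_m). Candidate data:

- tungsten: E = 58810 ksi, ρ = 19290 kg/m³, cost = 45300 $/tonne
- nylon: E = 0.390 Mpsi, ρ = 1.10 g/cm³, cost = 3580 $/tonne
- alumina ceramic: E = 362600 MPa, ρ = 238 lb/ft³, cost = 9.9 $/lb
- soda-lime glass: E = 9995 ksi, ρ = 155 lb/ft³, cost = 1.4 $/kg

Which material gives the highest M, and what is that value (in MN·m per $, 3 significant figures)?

After converting to SI:
  tungsten: E = 405.5 GPa, ρ = 19290 kg/m³, cost = 45.30 $/kg
  nylon: E = 2.689 GPa, ρ = 1100 kg/m³, cost = 3.580 $/kg
  alumina ceramic: E = 362.6 GPa, ρ = 3812 kg/m³, cost = 21.83 $/kg
  soda-lime glass: E = 68.91 GPa, ρ = 2483 kg/m³, cost = 1.400 $/kg
  soda-lime glass: M = 19.8 MN·m per $
  alumina ceramic: M = 4.36 MN·m per $
  nylon: M = 0.683 MN·m per $
  tungsten: M = 0.464 MN·m per $
Soda-lime glass ranks first.

soda-lime glass, M = 19.8 MN·m per $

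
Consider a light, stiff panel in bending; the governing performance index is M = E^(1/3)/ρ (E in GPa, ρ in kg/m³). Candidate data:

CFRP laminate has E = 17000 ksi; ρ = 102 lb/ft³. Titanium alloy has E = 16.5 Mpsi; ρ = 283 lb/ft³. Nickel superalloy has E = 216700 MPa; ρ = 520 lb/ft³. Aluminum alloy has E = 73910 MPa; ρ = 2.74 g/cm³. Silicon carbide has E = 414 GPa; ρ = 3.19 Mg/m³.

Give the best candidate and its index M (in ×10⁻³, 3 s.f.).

CFRP laminate, M = 3.00×10⁻³

Normalizing units and computing the index:
  CFRP laminate: E = 117.2 GPa, ρ = 1634 kg/m³
  titanium alloy: E = 113.8 GPa, ρ = 4533 kg/m³
  nickel superalloy: E = 216.7 GPa, ρ = 8330 kg/m³
  aluminum alloy: E = 73.91 GPa, ρ = 2740 kg/m³
  silicon carbide: E = 414.0 GPa, ρ = 3190 kg/m³
  CFRP laminate: M = 3.00×10⁻³
  silicon carbide: M = 2.34×10⁻³
  aluminum alloy: M = 1.53×10⁻³
  titanium alloy: M = 1.07×10⁻³
  nickel superalloy: M = 0.721×10⁻³
CFRP laminate ranks first.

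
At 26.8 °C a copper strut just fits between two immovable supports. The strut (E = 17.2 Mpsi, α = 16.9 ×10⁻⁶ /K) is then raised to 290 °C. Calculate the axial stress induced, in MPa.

527 MPa

E = 17.2 Mpsi = 118.6 GPa.
ΔT = 263.2 K. Constrained thermal stress σ = E·α·ΔT = 118.6×10³ MPa × 16.9×10⁻⁶ × 263.2 = 527 MPa (compressive).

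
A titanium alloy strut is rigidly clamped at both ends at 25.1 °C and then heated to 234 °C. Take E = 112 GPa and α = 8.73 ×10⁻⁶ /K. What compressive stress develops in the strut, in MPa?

ΔT = 208.9 K. Constrained thermal stress σ = E·α·ΔT = 112.0×10³ MPa × 8.73×10⁻⁶ × 208.9 = 204 MPa (compressive).

204 MPa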